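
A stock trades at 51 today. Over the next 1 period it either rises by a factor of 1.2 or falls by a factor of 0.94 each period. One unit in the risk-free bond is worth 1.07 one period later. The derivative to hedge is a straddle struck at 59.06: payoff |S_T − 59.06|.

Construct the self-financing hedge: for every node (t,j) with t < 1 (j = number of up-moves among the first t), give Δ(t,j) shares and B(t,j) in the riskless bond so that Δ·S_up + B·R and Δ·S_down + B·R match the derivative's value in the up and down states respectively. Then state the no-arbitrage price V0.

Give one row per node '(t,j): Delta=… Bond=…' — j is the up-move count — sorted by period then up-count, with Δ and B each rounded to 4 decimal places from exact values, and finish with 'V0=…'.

No-arbitrage ⇒ martingale measure with p* = (R−d)/(u−d) = 0.5000.
Payoff layer (t=1): V(1,0)=11.1200, V(1,1)=2.1400
Node (0,0) S=51.0000: V=(p*·2.1400+(1−p*)·11.1200)/1.07=6.1963; Δ=(2.1400−11.1200)/(61.2000−47.9400)=-0.6772; B=V−Δ·S=40.7347
The time-0 hedge costs 6.1963, which is the no-arbitrage price.

(0,0): Delta=-0.6772 Bond=40.7347
V0=6.1963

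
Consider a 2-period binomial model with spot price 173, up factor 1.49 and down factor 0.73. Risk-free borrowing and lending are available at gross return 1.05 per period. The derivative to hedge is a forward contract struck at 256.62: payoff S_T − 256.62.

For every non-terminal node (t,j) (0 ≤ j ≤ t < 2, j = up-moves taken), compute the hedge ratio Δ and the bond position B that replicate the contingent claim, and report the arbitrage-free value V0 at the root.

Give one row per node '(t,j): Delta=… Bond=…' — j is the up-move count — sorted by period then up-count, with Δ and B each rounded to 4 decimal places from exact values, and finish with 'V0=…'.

Since d<R<u, set p* = (R−d)/(u−d) = 0.4211; price each node as the discounted p*-expectation of its children.
Payoff layer (t=2): V(2,0)=-164.4283, V(2,1)=-68.4479, V(2,2)=127.4573
  t=1,j=0: stock 126.2900 → up 188.1721 (V=-68.4479), down 92.1917 (V=-164.4283). Price -118.1100; hedge Δ=1.0000, bond B=-244.4000.
  t=1,j=1: stock 257.7700 → up 384.0773 (V=127.4573), down 188.1721 (V=-68.4479). Price 13.3700; hedge Δ=1.0000, bond B=-244.4000.
  t=0,j=0: stock 173.0000 → up 257.7700 (V=13.3700), down 126.2900 (V=-118.1100). Price -59.7619; hedge Δ=1.0000, bond B=-232.7619.
Each (Δ,B) replicates both successor values, so the strategy is self-financing and V0 is arbitrage-free.

(0,0): Delta=1.0000 Bond=-232.7619
(1,0): Delta=1.0000 Bond=-244.4000
(1,1): Delta=1.0000 Bond=-244.4000
V0=-59.7619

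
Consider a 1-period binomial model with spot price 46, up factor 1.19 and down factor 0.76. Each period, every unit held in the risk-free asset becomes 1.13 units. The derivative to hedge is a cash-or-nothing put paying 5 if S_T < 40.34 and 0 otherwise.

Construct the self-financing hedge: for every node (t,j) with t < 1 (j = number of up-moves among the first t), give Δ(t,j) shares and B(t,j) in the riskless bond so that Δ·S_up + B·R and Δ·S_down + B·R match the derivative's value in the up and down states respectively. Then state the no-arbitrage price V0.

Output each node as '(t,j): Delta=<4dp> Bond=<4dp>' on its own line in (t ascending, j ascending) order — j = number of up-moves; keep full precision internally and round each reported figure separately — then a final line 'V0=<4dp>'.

(0,0): Delta=-0.2528 Bond=12.2453
V0=0.6174

No-arbitrage ⇒ martingale measure with p* = (R−d)/(u−d) = 0.8605.
Terminal values V(1,·): V(1,0)=5.0000, V(1,1)=0.0000
(0,0): S=46.0000. Δ = (V_up−V_dn)/(S_up−S_dn) = (0.0000−5.0000)/(54.7400−34.9600) = -0.2528. V = [p*·0.0000 + (1−p*)·5.0000]/1.13 = 0.6174. B = V − Δ·S = 12.2453.
The time-0 hedge costs 0.6174, which is the no-arbitrage price.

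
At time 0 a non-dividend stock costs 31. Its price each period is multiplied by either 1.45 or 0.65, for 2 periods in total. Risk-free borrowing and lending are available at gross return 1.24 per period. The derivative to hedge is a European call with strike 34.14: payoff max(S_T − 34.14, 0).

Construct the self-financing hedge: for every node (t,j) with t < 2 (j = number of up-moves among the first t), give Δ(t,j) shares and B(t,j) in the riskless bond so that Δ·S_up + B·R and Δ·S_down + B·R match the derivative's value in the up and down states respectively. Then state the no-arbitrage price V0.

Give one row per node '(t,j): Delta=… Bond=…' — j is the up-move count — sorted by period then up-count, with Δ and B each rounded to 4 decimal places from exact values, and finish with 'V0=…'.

No-arbitrage ⇒ martingale measure with p* = (R−d)/(u−d) = 0.7375.
At expiry t=2: V(2,0)=0.0000, V(2,1)=0.0000, V(2,2)=31.0375
(1,0): S=20.1500. Δ = (V_up−V_dn)/(S_up−S_dn) = (0.0000−0.0000)/(29.2175−13.0975) = 0.0000. V = [p*·0.0000 + (1−p*)·0.0000]/1.24 = 0.0000. B = V − Δ·S = 0.0000.
(1,1): S=44.9500. Δ = (V_up−V_dn)/(S_up−S_dn) = (31.0375−0.0000)/(65.1775−29.2175) = 0.8631. V = [p*·31.0375 + (1−p*)·0.0000]/1.24 = 18.4598. B = V − Δ·S = -20.3371.
(0,0): S=31.0000. Δ = (V_up−V_dn)/(S_up−S_dn) = (18.4598−0.0000)/(44.9500−20.1500) = 0.7443. V = [p*·18.4598 + (1−p*)·0.0000]/1.24 = 10.9791. B = V − Δ·S = -12.0956.
The time-0 hedge costs 10.9791, which is the no-arbitrage price.

(0,0): Delta=0.7443 Bond=-12.0956
(1,0): Delta=0.0000 Bond=0.0000
(1,1): Delta=0.8631 Bond=-20.3371
V0=10.9791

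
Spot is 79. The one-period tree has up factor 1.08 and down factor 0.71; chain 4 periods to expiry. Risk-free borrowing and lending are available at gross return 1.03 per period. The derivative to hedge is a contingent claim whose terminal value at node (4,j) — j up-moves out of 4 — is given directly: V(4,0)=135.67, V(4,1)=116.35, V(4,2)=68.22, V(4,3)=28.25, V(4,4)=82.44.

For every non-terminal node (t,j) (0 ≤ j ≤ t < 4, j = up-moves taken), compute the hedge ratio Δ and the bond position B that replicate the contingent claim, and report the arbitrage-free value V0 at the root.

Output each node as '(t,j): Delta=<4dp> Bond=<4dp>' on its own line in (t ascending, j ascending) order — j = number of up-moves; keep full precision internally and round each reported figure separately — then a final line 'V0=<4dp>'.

Since d<R<u, set p* = (R−d)/(u−d) = 0.8649; price each node as the discounted p*-expectation of its children.
At expiry t=4: V(4,0)=135.6700, V(4,1)=116.3500, V(4,2)=68.2200, V(4,3)=28.2500, V(4,4)=82.4400
  t=3,j=0: stock 28.2750 → up 30.5370 (V=116.3500), down 20.0752 (V=135.6700). Price 115.4959; hedge Δ=-1.8467, bond B=167.7121.
  t=3,j=1: stock 43.0098 → up 46.4506 (V=68.2200), down 30.5370 (V=116.3500). Price 72.5476; hedge Δ=-3.0245, bond B=202.6287.
  t=3,j=2: stock 65.4234 → up 70.6572 (V=28.2500), down 46.4506 (V=68.2200). Price 32.6712; hedge Δ=-1.6512, bond B=140.6982.
  t=3,j=3: stock 99.5172 → up 107.4786 (V=82.4400), down 70.6572 (V=28.2500). Price 72.9292; hedge Δ=1.4717, bond B=-73.5303.
  t=2,j=0: stock 39.8239 → up 43.0098 (V=72.5476), down 28.2750 (V=115.4959). Price 76.0694; hedge Δ=-2.9147, bond B=192.1459.
  t=2,j=1: stock 60.5772 → up 65.4234 (V=32.6712), down 43.0098 (V=72.5476). Price 36.9514; hedge Δ=-1.7791, bond B=144.7255.
  t=2,j=2: stock 92.1456 → up 99.5172 (V=72.9292), down 65.4234 (V=32.6712). Price 65.5232; hedge Δ=1.1808, bond B=-43.2820.
  t=1,j=0: stock 56.0900 → up 60.5772 (V=36.9514), down 39.8239 (V=76.0694). Price 41.0074; hedge Δ=-1.8849, bond B=146.7317.
  t=1,j=1: stock 85.3200 → up 92.1456 (V=65.5232), down 60.5772 (V=36.9514). Price 59.8662; hedge Δ=0.9051, bond B=-17.3550.
  t=0,j=0: stock 79.0000 → up 85.3200 (V=59.8662), down 56.0900 (V=41.0074). Price 55.6482; hedge Δ=0.6452, bond B=4.6785.
Root portfolio cost Δ·79+B reproduces V0=55.6482.

(0,0): Delta=0.6452 Bond=4.6785
(1,0): Delta=-1.8849 Bond=146.7317
(1,1): Delta=0.9051 Bond=-17.3550
(2,0): Delta=-2.9147 Bond=192.1459
(2,1): Delta=-1.7791 Bond=144.7255
(2,2): Delta=1.1808 Bond=-43.2820
(3,0): Delta=-1.8467 Bond=167.7121
(3,1): Delta=-3.0245 Bond=202.6287
(3,2): Delta=-1.6512 Bond=140.6982
(3,3): Delta=1.4717 Bond=-73.5303
V0=55.6482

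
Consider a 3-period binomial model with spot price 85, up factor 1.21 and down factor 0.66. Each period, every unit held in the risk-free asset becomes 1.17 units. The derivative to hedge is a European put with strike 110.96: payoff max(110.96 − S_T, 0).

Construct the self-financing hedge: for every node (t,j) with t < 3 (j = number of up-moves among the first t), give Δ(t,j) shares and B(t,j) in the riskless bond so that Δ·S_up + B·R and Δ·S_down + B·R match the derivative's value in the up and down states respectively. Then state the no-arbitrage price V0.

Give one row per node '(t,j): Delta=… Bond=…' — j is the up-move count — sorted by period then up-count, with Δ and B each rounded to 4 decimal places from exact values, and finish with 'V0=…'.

Risk-neutral probability p* = (R−d)/(u−d) = (1.17−0.66)/(1.21−0.66) = 0.9273.
Terminal values V(3,·): V(3,0)=86.5228, V(3,1)=66.1585, V(3,2)=28.8240, V(3,3)=0.0000
(2,0): S=37.0260. Δ = (V_up−V_dn)/(S_up−S_dn) = (66.1585−86.5228)/(44.8015−24.4372) = -1.0000. V = [p*·66.1585 + (1−p*)·86.5228]/1.17 = 57.8116. B = V − Δ·S = 94.8376.
(2,1): S=67.8810. Δ = (V_up−V_dn)/(S_up−S_dn) = (28.8240−66.1585)/(82.1360−44.8015) = -1.0000. V = [p*·28.8240 + (1−p*)·66.1585]/1.17 = 26.9566. B = V − Δ·S = 94.8376.
(2,2): S=124.4485. Δ = (V_up−V_dn)/(S_up−S_dn) = (0.0000−28.8240)/(150.5827−82.1360) = -0.4211. V = [p*·0.0000 + (1−p*)·28.8240]/1.17 = 1.7917. B = V − Δ·S = 54.1990.
(1,0): S=56.1000. Δ = (V_up−V_dn)/(S_up−S_dn) = (26.9566−57.8116)/(67.8810−37.0260) = -1.0000. V = [p*·26.9566 + (1−p*)·57.8116]/1.17 = 24.9578. B = V − Δ·S = 81.0578.
(1,1): S=102.8500. Δ = (V_up−V_dn)/(S_up−S_dn) = (1.7917−26.9566)/(124.4485−67.8810) = -0.4449. V = [p*·1.7917 + (1−p*)·26.9566]/1.17 = 3.0956. B = V − Δ·S = 48.8500.
(0,0): S=85.0000. Δ = (V_up−V_dn)/(S_up−S_dn) = (3.0956−24.9578)/(102.8500−56.1000) = -0.4676. V = [p*·3.0956 + (1−p*)·24.9578]/1.17 = 4.0048. B = V − Δ·S = 43.7542.
Each (Δ,B) replicates both successor values, so the strategy is self-financing and V0 is arbitrage-free.

(0,0): Delta=-0.4676 Bond=43.7542
(1,0): Delta=-1.0000 Bond=81.0578
(1,1): Delta=-0.4449 Bond=48.8500
(2,0): Delta=-1.0000 Bond=94.8376
(2,1): Delta=-1.0000 Bond=94.8376
(2,2): Delta=-0.4211 Bond=54.1990
V0=4.0048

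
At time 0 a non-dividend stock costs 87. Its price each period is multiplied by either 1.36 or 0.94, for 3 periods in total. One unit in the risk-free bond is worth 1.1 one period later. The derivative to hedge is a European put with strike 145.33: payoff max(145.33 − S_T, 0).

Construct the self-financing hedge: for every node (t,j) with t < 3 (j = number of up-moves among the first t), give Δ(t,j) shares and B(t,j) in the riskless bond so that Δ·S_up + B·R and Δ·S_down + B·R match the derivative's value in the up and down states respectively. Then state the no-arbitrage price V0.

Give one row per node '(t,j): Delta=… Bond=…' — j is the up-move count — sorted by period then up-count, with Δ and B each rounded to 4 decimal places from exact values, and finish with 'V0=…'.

No-arbitrage ⇒ martingale measure with p* = (R−d)/(u−d) = 0.3810.
At expiry t=3: V(3,0)=73.0692, V(3,1)=40.7824, V(3,2)=0.0000, V(3,3)=0.0000
  t=2,j=0: stock 76.8732 → up 104.5476 (V=40.7824), down 72.2608 (V=73.0692). Price 55.2450; hedge Δ=-1.0000, bond B=132.1182.
  t=2,j=1: stock 111.2208 → up 151.2603 (V=0.0000), down 104.5476 (V=40.7824). Price 22.9512; hedge Δ=-0.8730, bond B=120.0522.
  t=2,j=2: stock 160.9152 → up 218.8447 (V=0.0000), down 151.2603 (V=0.0000). Price 0.0000; hedge Δ=0.0000, bond B=0.0000.
  t=1,j=0: stock 81.7800 → up 111.2208 (V=22.9512), down 76.8732 (V=55.2450). Price 39.0387; hedge Δ=-0.9402, bond B=115.9288.
  t=1,j=1: stock 118.3200 → up 160.9152 (V=0.0000), down 111.2208 (V=22.9512). Price 12.9162; hedge Δ=-0.4618, bond B=67.5619.
  t=0,j=0: stock 87.0000 → up 118.3200 (V=12.9162), down 81.7800 (V=39.0387). Price 26.4430; hedge Δ=-0.7149, bond B=88.6393.
Root portfolio cost Δ·87+B reproduces V0=26.4430.

(0,0): Delta=-0.7149 Bond=88.6393
(1,0): Delta=-0.9402 Bond=115.9288
(1,1): Delta=-0.4618 Bond=67.5619
(2,0): Delta=-1.0000 Bond=132.1182
(2,1): Delta=-0.8730 Bond=120.0522
(2,2): Delta=0.0000 Bond=0.0000
V0=26.4430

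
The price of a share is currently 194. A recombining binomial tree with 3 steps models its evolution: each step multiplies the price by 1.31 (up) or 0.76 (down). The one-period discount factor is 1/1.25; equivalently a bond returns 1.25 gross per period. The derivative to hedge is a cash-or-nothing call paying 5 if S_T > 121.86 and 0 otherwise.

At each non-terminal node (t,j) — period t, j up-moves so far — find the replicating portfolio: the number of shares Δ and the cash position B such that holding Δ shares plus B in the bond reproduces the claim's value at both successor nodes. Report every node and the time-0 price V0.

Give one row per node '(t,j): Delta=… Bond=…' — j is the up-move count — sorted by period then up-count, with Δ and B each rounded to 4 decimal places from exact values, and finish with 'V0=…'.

Under the risk-neutral measure, an up-move has probability p* = (R−d)/(u−d) = 0.8909 and values discount at R = 1.25.
Payoff layer (t=3): V(3,0)=0.0000, V(3,1)=5.0000, V(3,2)=5.0000, V(3,3)=5.0000
(2,0): S=112.0544. Δ = (V_up−V_dn)/(S_up−S_dn) = (5.0000−0.0000)/(146.7913−85.1613) = 0.0811. V = [p*·5.0000 + (1−p*)·0.0000]/1.25 = 3.5636. B = V − Δ·S = -5.5273.
(2,1): S=193.1464. Δ = (V_up−V_dn)/(S_up−S_dn) = (5.0000−5.0000)/(253.0218−146.7913) = 0.0000. V = [p*·5.0000 + (1−p*)·5.0000]/1.25 = 4.0000. B = V − Δ·S = 4.0000.
(2,2): S=332.9234. Δ = (V_up−V_dn)/(S_up−S_dn) = (5.0000−5.0000)/(436.1297−253.0218) = 0.0000. V = [p*·5.0000 + (1−p*)·5.0000]/1.25 = 4.0000. B = V − Δ·S = 4.0000.
(1,0): S=147.4400. Δ = (V_up−V_dn)/(S_up−S_dn) = (4.0000−3.5636)/(193.1464−112.0544) = 0.0054. V = [p*·4.0000 + (1−p*)·3.5636]/1.25 = 3.1619. B = V − Δ·S = 2.3685.
(1,1): S=254.1400. Δ = (V_up−V_dn)/(S_up−S_dn) = (4.0000−4.0000)/(332.9234−193.1464) = 0.0000. V = [p*·4.0000 + (1−p*)·4.0000]/1.25 = 3.2000. B = V − Δ·S = 3.2000.
(0,0): S=194.0000. Δ = (V_up−V_dn)/(S_up−S_dn) = (3.2000−3.1619)/(254.1400−147.4400) = 0.0004. V = [p*·3.2000 + (1−p*)·3.1619]/1.25 = 2.5567. B = V − Δ·S = 2.4874.
Self-financing check: at every node Δ·S+B equals the discounted successor values.

(0,0): Delta=0.0004 Bond=2.4874
(1,0): Delta=0.0054 Bond=2.3685
(1,1): Delta=0.0000 Bond=3.2000
(2,0): Delta=0.0811 Bond=-5.5273
(2,1): Delta=0.0000 Bond=4.0000
(2,2): Delta=0.0000 Bond=4.0000
V0=2.5567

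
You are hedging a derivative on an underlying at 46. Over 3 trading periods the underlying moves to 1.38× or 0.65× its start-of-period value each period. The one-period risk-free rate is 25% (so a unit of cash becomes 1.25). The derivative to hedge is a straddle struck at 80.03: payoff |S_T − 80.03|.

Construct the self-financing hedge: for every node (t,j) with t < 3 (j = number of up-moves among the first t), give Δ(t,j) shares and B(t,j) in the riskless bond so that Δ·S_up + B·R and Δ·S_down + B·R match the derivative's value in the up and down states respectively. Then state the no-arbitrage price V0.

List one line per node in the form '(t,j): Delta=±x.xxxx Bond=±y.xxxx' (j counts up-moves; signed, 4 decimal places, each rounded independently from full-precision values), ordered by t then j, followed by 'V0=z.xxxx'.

Under the risk-neutral measure, an up-move has probability p* = (R−d)/(u−d) = 0.8219 and values discount at R = 1.25.
Terminal payoffs: V(3,0)=67.3972, V(3,1)=53.2097, V(3,2)=23.0884, V(3,3)=40.8613
Node (2,0) S=19.4350: V=(p*·53.2097+(1−p*)·67.3972)/1.25=44.5890; Δ=(53.2097−67.3972)/(26.8203−12.6328)=-1.0000; B=V−Δ·S=64.0240
Node (2,1) S=41.2620: V=(p*·23.0884+(1−p*)·53.2097)/1.25=22.7620; Δ=(23.0884−53.2097)/(56.9416−26.8203)=-1.0000; B=V−Δ·S=64.0240
Node (2,2) S=87.6024: V=(p*·40.8613+(1−p*)·23.0884)/1.25=30.1570; Δ=(40.8613−23.0884)/(120.8913−56.9416)=0.2779; B=V−Δ·S=5.8106
Node (1,0) S=29.9000: V=(p*·22.7620+(1−p*)·44.5890)/1.25=21.3192; Δ=(22.7620−44.5890)/(41.2620−19.4350)=-1.0000; B=V−Δ·S=51.2192
Node (1,1) S=63.4800: V=(p*·30.1570+(1−p*)·22.7620)/1.25=23.0721; Δ=(30.1570−22.7620)/(87.6024−41.2620)=0.1596; B=V−Δ·S=12.9419
Node (0,0) S=46.0000: V=(p*·23.0721+(1−p*)·21.3192)/1.25=18.2079; Δ=(23.0721−21.3192)/(63.4800−29.9000)=0.0522; B=V−Δ·S=15.8067
Self-financing check: at every node Δ·S+B equals the discounted successor values.

(0,0): Delta=0.0522 Bond=15.8067
(1,0): Delta=-1.0000 Bond=51.2192
(1,1): Delta=0.1596 Bond=12.9419
(2,0): Delta=-1.0000 Bond=64.0240
(2,1): Delta=-1.0000 Bond=64.0240
(2,2): Delta=0.2779 Bond=5.8106
V0=18.2079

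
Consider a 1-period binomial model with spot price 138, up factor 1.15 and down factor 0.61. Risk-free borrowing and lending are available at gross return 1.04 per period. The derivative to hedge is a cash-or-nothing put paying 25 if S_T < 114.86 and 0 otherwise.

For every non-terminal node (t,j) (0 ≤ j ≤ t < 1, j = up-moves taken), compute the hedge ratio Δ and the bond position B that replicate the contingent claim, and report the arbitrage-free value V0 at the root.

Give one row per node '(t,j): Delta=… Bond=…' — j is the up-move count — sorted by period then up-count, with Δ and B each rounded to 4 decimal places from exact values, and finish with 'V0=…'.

Since d<R<u, set p* = (R−d)/(u−d) = 0.7963; price each node as the discounted p*-expectation of its children.
Payoff layer (t=1): V(1,0)=25.0000, V(1,1)=0.0000
(0,0): S=138.0000. Δ = (V_up−V_dn)/(S_up−S_dn) = (0.0000−25.0000)/(158.7000−84.1800) = -0.3355. V = [p*·0.0000 + (1−p*)·25.0000]/1.04 = 4.8967. B = V − Δ·S = 51.1930.
The time-0 hedge costs 4.8967, which is the no-arbitrage price.

(0,0): Delta=-0.3355 Bond=51.1930
V0=4.8967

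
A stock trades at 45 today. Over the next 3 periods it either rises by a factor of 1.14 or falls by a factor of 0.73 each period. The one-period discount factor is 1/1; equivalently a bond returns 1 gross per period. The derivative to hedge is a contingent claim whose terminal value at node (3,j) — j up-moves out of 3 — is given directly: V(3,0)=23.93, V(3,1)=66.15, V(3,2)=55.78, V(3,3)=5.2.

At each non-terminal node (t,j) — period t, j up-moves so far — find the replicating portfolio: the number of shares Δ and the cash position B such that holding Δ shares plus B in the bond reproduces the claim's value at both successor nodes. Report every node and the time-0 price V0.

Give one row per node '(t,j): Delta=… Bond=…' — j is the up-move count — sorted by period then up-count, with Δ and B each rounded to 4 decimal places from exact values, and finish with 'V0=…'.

The replicating-portfolio and risk-neutral prices coincide; use p* = (1−0.73)/(1.14−0.73) = 0.6585 for the latter.
Terminal values V(3,·): V(3,0)=23.9300, V(3,1)=66.1500, V(3,2)=55.7800, V(3,3)=5.2000
Node (2,0) S=23.9805: V=(p*·66.1500+(1−p*)·23.9300)/1=51.7334; Δ=(66.1500−23.9300)/(27.3378−17.5058)=4.2941; B=V−Δ·S=-51.2422
Node (2,1) S=37.4490: V=(p*·55.7800+(1−p*)·66.1500)/1=59.3210; Δ=(55.7800−66.1500)/(42.6919−27.3378)=-0.6754; B=V−Δ·S=84.6137
Node (2,2) S=58.4820: V=(p*·5.2000+(1−p*)·55.7800)/1=22.4712; Δ=(5.2000−55.7800)/(66.6695−42.6919)=-2.1095; B=V−Δ·S=145.8371
Node (1,0) S=32.8500: V=(p*·59.3210+(1−p*)·51.7334)/1=56.7301; Δ=(59.3210−51.7334)/(37.4490−23.9805)=0.5634; B=V−Δ·S=38.2239
Node (1,1) S=51.3000: V=(p*·22.4712+(1−p*)·59.3210)/1=35.0541; Δ=(22.4712−59.3210)/(58.4820−37.4490)=-1.7520; B=V−Δ·S=124.9315
Node (0,0) S=45.0000: V=(p*·35.0541+(1−p*)·56.7301)/1=42.4556; Δ=(35.0541−56.7301)/(51.3000−32.8500)=-1.1749; B=V−Δ·S=95.3240
Self-financing check: at every node Δ·S+B equals the discounted successor values.

(0,0): Delta=-1.1749 Bond=95.3240
(1,0): Delta=0.5634 Bond=38.2239
(1,1): Delta=-1.7520 Bond=124.9315
(2,0): Delta=4.2941 Bond=-51.2422
(2,1): Delta=-0.6754 Bond=84.6137
(2,2): Delta=-2.1095 Bond=145.8371
V0=42.4556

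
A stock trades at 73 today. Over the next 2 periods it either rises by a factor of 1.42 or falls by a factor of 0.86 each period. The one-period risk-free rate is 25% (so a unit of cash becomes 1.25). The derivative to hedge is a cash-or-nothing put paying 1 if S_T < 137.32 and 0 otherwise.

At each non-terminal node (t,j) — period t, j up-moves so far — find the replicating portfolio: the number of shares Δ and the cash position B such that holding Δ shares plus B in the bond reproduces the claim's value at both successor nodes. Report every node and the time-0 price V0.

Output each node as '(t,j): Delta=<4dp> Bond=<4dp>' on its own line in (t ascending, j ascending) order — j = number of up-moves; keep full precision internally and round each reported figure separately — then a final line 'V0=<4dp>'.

Under the risk-neutral measure, an up-move has probability p* = (R−d)/(u−d) = 0.6964 and values discount at R = 1.25.
Terminal payoffs: V(2,0)=1.0000, V(2,1)=1.0000, V(2,2)=0.0000
  t=1,j=0: stock 62.7800 → up 89.1476 (V=1.0000), down 53.9908 (V=1.0000). Price 0.8000; hedge Δ=0.0000, bond B=0.8000.
  t=1,j=1: stock 103.6600 → up 147.1972 (V=0.0000), down 89.1476 (V=1.0000). Price 0.2429; hedge Δ=-0.0172, bond B=2.0286.
  t=0,j=0: stock 73.0000 → up 103.6600 (V=0.2429), down 62.7800 (V=0.8000). Price 0.3296; hedge Δ=-0.0136, bond B=1.3245.
The time-0 hedge costs 0.3296, which is the no-arbitrage price.

(0,0): Delta=-0.0136 Bond=1.3245
(1,0): Delta=0.0000 Bond=0.8000
(1,1): Delta=-0.0172 Bond=2.0286
V0=0.3296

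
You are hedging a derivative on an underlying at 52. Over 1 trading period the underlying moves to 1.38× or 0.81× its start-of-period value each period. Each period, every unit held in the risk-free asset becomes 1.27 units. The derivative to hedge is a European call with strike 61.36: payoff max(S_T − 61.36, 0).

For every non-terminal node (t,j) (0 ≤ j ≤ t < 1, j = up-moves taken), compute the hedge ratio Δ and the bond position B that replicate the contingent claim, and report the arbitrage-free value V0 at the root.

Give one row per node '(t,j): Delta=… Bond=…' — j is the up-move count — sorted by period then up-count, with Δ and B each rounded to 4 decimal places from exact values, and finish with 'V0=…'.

Since d<R<u, set p* = (R−d)/(u−d) = 0.8070; price each node as the discounted p*-expectation of its children.
At expiry t=1: V(1,0)=0.0000, V(1,1)=10.4000
(0,0): S=52.0000. Δ = (V_up−V_dn)/(S_up−S_dn) = (10.4000−0.0000)/(71.7600−42.1200) = 0.3509. V = [p*·10.4000 + (1−p*)·0.0000]/1.27 = 6.6086. B = V − Δ·S = -11.6370.
Check: Δ(0,0)·S0 + B(0,0) = 6.6086 = V0.

(0,0): Delta=0.3509 Bond=-11.6370
V0=6.6086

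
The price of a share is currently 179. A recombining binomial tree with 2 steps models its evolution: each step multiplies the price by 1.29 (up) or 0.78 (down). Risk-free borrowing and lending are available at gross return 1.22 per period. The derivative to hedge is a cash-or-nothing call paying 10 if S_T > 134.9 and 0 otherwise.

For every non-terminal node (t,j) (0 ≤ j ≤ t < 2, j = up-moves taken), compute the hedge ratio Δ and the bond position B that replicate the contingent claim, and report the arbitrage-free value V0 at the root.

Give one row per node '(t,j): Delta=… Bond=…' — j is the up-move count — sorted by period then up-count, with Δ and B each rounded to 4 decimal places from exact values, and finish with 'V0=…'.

Since d<R<u, set p* = (R−d)/(u−d) = 0.8627; price each node as the discounted p*-expectation of its children.
Terminal values V(2,·): V(2,0)=0.0000, V(2,1)=10.0000, V(2,2)=10.0000
(1,0): S=139.6200. Δ = (V_up−V_dn)/(S_up−S_dn) = (10.0000−0.0000)/(180.1098−108.9036) = 0.1404. V = [p*·10.0000 + (1−p*)·0.0000]/1.22 = 7.0717. B = V − Δ·S = -12.5362.
(1,1): S=230.9100. Δ = (V_up−V_dn)/(S_up−S_dn) = (10.0000−10.0000)/(297.8739−180.1098) = 0.0000. V = [p*·10.0000 + (1−p*)·10.0000]/1.22 = 8.1967. B = V − Δ·S = 8.1967.
(0,0): S=179.0000. Δ = (V_up−V_dn)/(S_up−S_dn) = (8.1967−7.0717)/(230.9100−139.6200) = 0.0123. V = [p*·8.1967 + (1−p*)·7.0717]/1.22 = 6.5921. B = V − Δ·S = 4.3861.
Root portfolio cost Δ·179+B reproduces V0=6.5921.

(0,0): Delta=0.0123 Bond=4.3861
(1,0): Delta=0.1404 Bond=-12.5362
(1,1): Delta=0.0000 Bond=8.1967
V0=6.5921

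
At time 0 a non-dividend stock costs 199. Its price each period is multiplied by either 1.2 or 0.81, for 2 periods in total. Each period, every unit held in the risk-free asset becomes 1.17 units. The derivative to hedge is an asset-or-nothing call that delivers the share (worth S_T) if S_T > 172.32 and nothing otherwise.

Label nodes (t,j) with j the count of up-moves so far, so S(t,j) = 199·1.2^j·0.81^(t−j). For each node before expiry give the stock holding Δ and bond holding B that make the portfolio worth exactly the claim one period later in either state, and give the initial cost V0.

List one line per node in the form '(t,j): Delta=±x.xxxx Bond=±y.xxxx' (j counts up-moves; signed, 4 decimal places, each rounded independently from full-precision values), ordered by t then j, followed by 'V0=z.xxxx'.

Under the risk-neutral measure, an up-move has probability p* = (R−d)/(u−d) = 0.9231 and values discount at R = 1.17.
Terminal payoffs: V(2,0)=0.0000, V(2,1)=193.4280, V(2,2)=286.5600
(1,0): S=161.1900. Δ = (V_up−V_dn)/(S_up−S_dn) = (193.4280−0.0000)/(193.4280−130.5639) = 3.0769. V = [p*·193.4280 + (1−p*)·0.0000]/1.17 = 152.6059. B = V − Δ·S = -343.3633.
(1,1): S=238.8000. Δ = (V_up−V_dn)/(S_up−S_dn) = (286.5600−193.4280)/(286.5600−193.4280) = 1.0000. V = [p*·286.5600 + (1−p*)·193.4280]/1.17 = 238.8000. B = V − Δ·S = 0.0000.
(0,0): S=199.0000. Δ = (V_up−V_dn)/(S_up−S_dn) = (238.8000−152.6059)/(238.8000−161.1900) = 1.1106. V = [p*·238.8000 + (1−p*)·152.6059]/1.17 = 198.4356. B = V − Δ·S = -22.5748.
Check: Δ(0,0)·S0 + B(0,0) = 198.4356 = V0.

(0,0): Delta=1.1106 Bond=-22.5748
(1,0): Delta=3.0769 Bond=-343.3633
(1,1): Delta=1.0000 Bond=0.0000
V0=198.4356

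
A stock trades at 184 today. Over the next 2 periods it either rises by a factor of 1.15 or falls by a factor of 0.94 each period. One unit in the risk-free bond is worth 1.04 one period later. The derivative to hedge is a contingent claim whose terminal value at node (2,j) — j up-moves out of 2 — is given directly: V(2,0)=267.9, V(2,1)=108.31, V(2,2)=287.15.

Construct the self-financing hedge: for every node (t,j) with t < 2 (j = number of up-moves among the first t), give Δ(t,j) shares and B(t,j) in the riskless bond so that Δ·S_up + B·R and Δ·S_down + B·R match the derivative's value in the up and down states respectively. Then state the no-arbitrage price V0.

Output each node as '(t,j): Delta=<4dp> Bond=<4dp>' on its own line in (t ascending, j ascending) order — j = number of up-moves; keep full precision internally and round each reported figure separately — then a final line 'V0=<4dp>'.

Under the risk-neutral measure, an up-move has probability p* = (R−d)/(u−d) = 0.4762 and values discount at R = 1.04.
Terminal values V(2,·): V(2,0)=267.9000, V(2,1)=108.3100, V(2,2)=287.1500
Node (1,0) S=172.9600: V=(p*·108.3100+(1−p*)·267.9000)/1.04=184.5238; Δ=(108.3100−267.9000)/(198.9040−162.5824)=-4.3938; B=V−Δ·S=944.4762
Node (1,1) S=211.6000: V=(p*·287.1500+(1−p*)·108.3100)/1.04=186.0307; Δ=(287.1500−108.3100)/(243.3400−198.9040)=4.0247; B=V−Δ·S=-665.5884
Node (0,0) S=184.0000: V=(p*·186.0307+(1−p*)·184.5238)/1.04=178.1167; Δ=(186.0307−184.5238)/(211.6000−172.9600)=0.0390; B=V−Δ·S=170.9411
The time-0 hedge costs 178.1167, which is the no-arbitrage price.

(0,0): Delta=0.0390 Bond=170.9411
(1,0): Delta=-4.3938 Bond=944.4762
(1,1): Delta=4.0247 Bond=-665.5884
V0=178.1167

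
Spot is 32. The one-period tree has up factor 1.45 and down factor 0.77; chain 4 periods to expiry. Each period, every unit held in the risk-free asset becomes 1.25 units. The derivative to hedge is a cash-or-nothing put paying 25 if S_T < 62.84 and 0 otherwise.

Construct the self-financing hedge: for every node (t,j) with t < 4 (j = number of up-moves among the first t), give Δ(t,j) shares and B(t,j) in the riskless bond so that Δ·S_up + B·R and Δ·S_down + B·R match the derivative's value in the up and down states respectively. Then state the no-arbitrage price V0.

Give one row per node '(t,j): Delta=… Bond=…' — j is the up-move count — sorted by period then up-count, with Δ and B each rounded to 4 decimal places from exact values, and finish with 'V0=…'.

(0,0): Delta=-0.2586 Bond=11.7363
(1,0): Delta=-0.4758 Bond=20.0220
(1,1): Delta=-0.2106 Bond=12.4405
(2,0): Delta=0.0000 Bond=16.0000
(2,1): Delta=-0.5811 Bond=28.7889
(2,2): Delta=-0.1286 Bond=10.0346
(3,0): Delta=0.0000 Bond=20.0000
(3,1): Delta=0.0000 Bond=20.0000
(3,2): Delta=-0.7097 Bond=42.6471
(3,3): Delta=0.0000 Bond=0.0000
V0=3.4605

Since d<R<u, set p* = (R−d)/(u−d) = 0.7059; price each node as the discounted p*-expectation of its children.
At expiry t=4: V(4,0)=25.0000, V(4,1)=25.0000, V(4,2)=25.0000, V(4,3)=0.0000, V(4,4)=0.0000
Node (3,0) S=14.6091: V=(p*·25.0000+(1−p*)·25.0000)/1.25=20.0000; Δ=(25.0000−25.0000)/(21.1831−11.2490)=0.0000; B=V−Δ·S=20.0000
Node (3,1) S=27.5106: V=(p*·25.0000+(1−p*)·25.0000)/1.25=20.0000; Δ=(25.0000−25.0000)/(39.8903−21.1831)=0.0000; B=V−Δ·S=20.0000
Node (3,2) S=51.8056: V=(p*·0.0000+(1−p*)·25.0000)/1.25=5.8824; Δ=(0.0000−25.0000)/(75.1181−39.8903)=-0.7097; B=V−Δ·S=42.6471
Node (3,3) S=97.5560: V=(p*·0.0000+(1−p*)·0.0000)/1.25=0.0000; Δ=(0.0000−0.0000)/(141.4562−75.1181)=0.0000; B=V−Δ·S=0.0000
Node (2,0) S=18.9728: V=(p*·20.0000+(1−p*)·20.0000)/1.25=16.0000; Δ=(20.0000−20.0000)/(27.5106−14.6091)=0.0000; B=V−Δ·S=16.0000
Node (2,1) S=35.7280: V=(p*·5.8824+(1−p*)·20.0000)/1.25=8.0277; Δ=(5.8824−20.0000)/(51.8056−27.5106)=-0.5811; B=V−Δ·S=28.7889
Node (2,2) S=67.2800: V=(p*·0.0000+(1−p*)·5.8824)/1.25=1.3841; Δ=(0.0000−5.8824)/(97.5560−51.8056)=-0.1286; B=V−Δ·S=10.0346
Node (1,0) S=24.6400: V=(p*·8.0277+(1−p*)·16.0000)/1.25=8.2980; Δ=(8.0277−16.0000)/(35.7280−18.9728)=-0.4758; B=V−Δ·S=20.0220
Node (1,1) S=46.4000: V=(p*·1.3841+(1−p*)·8.0277)/1.25=2.6705; Δ=(1.3841−8.0277)/(67.2800−35.7280)=-0.2106; B=V−Δ·S=12.4405
Node (0,0) S=32.0000: V=(p*·2.6705+(1−p*)·8.2980)/1.25=3.4605; Δ=(2.6705−8.2980)/(46.4000−24.6400)=-0.2586; B=V−Δ·S=11.7363
Check: Δ(0,0)·S0 + B(0,0) = 3.4605 = V0.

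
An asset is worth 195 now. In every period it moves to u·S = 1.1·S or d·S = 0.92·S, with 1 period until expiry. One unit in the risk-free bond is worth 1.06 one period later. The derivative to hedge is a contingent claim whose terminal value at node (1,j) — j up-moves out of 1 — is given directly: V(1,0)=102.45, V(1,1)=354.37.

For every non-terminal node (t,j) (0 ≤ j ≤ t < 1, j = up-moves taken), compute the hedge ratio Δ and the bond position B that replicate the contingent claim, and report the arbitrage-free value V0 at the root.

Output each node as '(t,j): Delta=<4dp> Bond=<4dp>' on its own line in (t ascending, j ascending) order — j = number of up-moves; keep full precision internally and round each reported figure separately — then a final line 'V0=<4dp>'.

Under the risk-neutral measure, an up-move has probability p* = (R−d)/(u−d) = 0.7778 and values discount at R = 1.06.
At expiry t=1: V(1,0)=102.4500, V(1,1)=354.3700
Node (0,0) S=195.0000: V=(p*·354.3700+(1−p*)·102.4500)/1.06=281.4979; Δ=(354.3700−102.4500)/(214.5000−179.4000)=7.1772; B=V−Δ·S=-1118.0577
Root portfolio cost Δ·195+B reproduces V0=281.4979.

(0,0): Delta=7.1772 Bond=-1118.0577
V0=281.4979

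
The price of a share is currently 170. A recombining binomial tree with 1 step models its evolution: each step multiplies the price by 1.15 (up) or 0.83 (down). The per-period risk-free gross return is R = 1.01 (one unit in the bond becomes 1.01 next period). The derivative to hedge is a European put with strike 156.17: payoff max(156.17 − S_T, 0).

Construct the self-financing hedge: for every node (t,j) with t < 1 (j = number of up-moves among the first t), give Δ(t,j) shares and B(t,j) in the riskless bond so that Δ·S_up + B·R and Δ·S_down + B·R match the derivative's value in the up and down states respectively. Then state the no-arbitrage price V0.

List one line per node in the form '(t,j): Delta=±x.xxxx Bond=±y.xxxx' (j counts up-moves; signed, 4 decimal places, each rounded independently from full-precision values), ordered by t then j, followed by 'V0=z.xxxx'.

The replicating-portfolio and risk-neutral prices coincide; use p* = (1.01−0.83)/(1.15−0.83) = 0.5625 for the latter.
Terminal values V(1,·): V(1,0)=15.0700, V(1,1)=0.0000
Node (0,0) S=170.0000: V=(p*·0.0000+(1−p*)·15.0700)/1.01=6.5278; Δ=(0.0000−15.0700)/(195.5000−141.1000)=-0.2770; B=V−Δ·S=53.6216
Each (Δ,B) replicates both successor values, so the strategy is self-financing and V0 is arbitrage-free.

(0,0): Delta=-0.2770 Bond=53.6216
V0=6.5278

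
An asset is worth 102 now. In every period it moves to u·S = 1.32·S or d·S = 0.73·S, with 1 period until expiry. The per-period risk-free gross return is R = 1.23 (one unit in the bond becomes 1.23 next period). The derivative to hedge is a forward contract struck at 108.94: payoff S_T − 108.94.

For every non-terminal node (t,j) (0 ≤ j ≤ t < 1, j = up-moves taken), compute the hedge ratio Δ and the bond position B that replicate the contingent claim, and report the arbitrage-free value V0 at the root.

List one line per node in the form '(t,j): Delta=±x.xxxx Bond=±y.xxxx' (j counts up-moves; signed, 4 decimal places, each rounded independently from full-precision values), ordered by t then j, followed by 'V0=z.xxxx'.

(0,0): Delta=1.0000 Bond=-88.5691
V0=13.4309

No-arbitrage ⇒ martingale measure with p* = (R−d)/(u−d) = 0.8475.
At expiry t=1: V(1,0)=-34.4800, V(1,1)=25.7000
  t=0,j=0: stock 102.0000 → up 134.6400 (V=25.7000), down 74.4600 (V=-34.4800). Price 13.4309; hedge Δ=1.0000, bond B=-88.5691.
Each (Δ,B) replicates both successor values, so the strategy is self-financing and V0 is arbitrage-free.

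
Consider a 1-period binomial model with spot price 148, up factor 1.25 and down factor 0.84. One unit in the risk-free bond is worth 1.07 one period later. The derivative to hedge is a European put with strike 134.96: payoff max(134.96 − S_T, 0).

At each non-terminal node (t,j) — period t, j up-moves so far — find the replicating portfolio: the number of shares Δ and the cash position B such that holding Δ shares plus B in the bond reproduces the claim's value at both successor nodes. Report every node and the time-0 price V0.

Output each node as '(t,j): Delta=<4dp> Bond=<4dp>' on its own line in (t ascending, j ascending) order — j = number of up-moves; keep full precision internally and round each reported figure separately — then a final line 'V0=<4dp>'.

(0,0): Delta=-0.1753 Bond=30.3168
V0=4.3656

The replicating-portfolio and risk-neutral prices coincide; use p* = (1.07−0.84)/(1.25−0.84) = 0.5610 for the latter.
At expiry t=1: V(1,0)=10.6400, V(1,1)=0.0000
Node (0,0) S=148.0000: V=(p*·0.0000+(1−p*)·10.6400)/1.07=4.3656; Δ=(0.0000−10.6400)/(185.0000−124.3200)=-0.1753; B=V−Δ·S=30.3168
Root portfolio cost Δ·148+B reproduces V0=4.3656.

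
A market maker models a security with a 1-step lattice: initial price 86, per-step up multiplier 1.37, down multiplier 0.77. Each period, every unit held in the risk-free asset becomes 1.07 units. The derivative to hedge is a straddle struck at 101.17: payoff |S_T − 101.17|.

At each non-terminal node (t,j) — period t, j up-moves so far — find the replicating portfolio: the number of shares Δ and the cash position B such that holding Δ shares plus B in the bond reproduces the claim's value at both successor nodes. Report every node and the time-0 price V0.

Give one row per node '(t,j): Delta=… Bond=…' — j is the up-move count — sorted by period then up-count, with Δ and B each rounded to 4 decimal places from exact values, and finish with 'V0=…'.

(0,0): Delta=-0.3547 Bond=54.6121
V0=24.1121

No-arbitrage ⇒ martingale measure with p* = (R−d)/(u−d) = 0.5000.
At expiry t=1: V(1,0)=34.9500, V(1,1)=16.6500
(0,0): S=86.0000. Δ = (V_up−V_dn)/(S_up−S_dn) = (16.6500−34.9500)/(117.8200−66.2200) = -0.3547. V = [p*·16.6500 + (1−p*)·34.9500]/1.07 = 24.1121. B = V − Δ·S = 54.6121.
Check: Δ(0,0)·S0 + B(0,0) = 24.1121 = V0.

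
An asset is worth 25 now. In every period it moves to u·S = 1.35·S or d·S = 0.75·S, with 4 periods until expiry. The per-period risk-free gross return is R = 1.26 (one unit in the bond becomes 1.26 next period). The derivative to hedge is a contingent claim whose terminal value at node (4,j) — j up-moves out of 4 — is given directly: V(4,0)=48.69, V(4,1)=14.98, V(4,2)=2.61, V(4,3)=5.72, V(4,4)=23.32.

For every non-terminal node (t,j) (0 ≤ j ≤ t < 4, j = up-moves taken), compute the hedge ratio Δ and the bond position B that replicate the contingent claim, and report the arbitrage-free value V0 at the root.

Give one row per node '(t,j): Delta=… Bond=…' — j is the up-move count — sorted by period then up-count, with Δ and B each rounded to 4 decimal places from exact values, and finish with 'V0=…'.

Under the risk-neutral measure, an up-move has probability p* = (R−d)/(u−d) = 0.8500 and values discount at R = 1.26.
Terminal values V(4,·): V(4,0)=48.6900, V(4,1)=14.9800, V(4,2)=2.6100, V(4,3)=5.7200, V(4,4)=23.3200
Node (3,0) S=10.5469: V=(p*·14.9800+(1−p*)·48.6900)/1.26=15.9020; Δ=(14.9800−48.6900)/(14.2383−7.9102)=-5.3270; B=V−Δ·S=72.0853
Node (3,1) S=18.9844: V=(p*·2.6100+(1−p*)·14.9800)/1.26=3.5440; Δ=(2.6100−14.9800)/(25.6289−14.2383)=-1.0860; B=V−Δ·S=24.1607
Node (3,2) S=34.1719: V=(p*·5.7200+(1−p*)·2.6100)/1.26=4.1694; Δ=(5.7200−2.6100)/(46.1320−25.6289)=0.1517; B=V−Δ·S=-1.0139
Node (3,3) S=61.5094: V=(p*·23.3200+(1−p*)·5.7200)/1.26=16.4127; Δ=(23.3200−5.7200)/(83.0377−46.1320)=0.4769; B=V−Δ·S=-12.9206
Node (2,0) S=14.0625: V=(p*·3.5440+(1−p*)·15.9020)/1.26=4.2839; Δ=(3.5440−15.9020)/(18.9844−10.5469)=-1.4646; B=V−Δ·S=24.8805
Node (2,1) S=25.3125: V=(p*·4.1694+(1−p*)·3.5440)/1.26=3.2346; Δ=(4.1694−3.5440)/(34.1719−18.9844)=0.0412; B=V−Δ·S=2.1923
Node (2,2) S=45.5625: V=(p*·16.4127+(1−p*)·4.1694)/1.26=11.5684; Δ=(16.4127−4.1694)/(61.5094−34.1719)=0.4479; B=V−Δ·S=-8.8370
Node (1,0) S=18.7500: V=(p*·3.2346+(1−p*)·4.2839)/1.26=2.6921; Δ=(3.2346−4.2839)/(25.3125−14.0625)=-0.0933; B=V−Δ·S=4.4409
Node (1,1) S=33.7500: V=(p*·11.5684+(1−p*)·3.2346)/1.26=8.1892; Δ=(11.5684−3.2346)/(45.5625−25.3125)=0.4115; B=V−Δ·S=-5.7005
Node (0,0) S=25.0000: V=(p*·8.1892+(1−p*)·2.6921)/1.26=5.8449; Δ=(8.1892−2.6921)/(33.7500−18.7500)=0.3665; B=V−Δ·S=-3.3169
The time-0 hedge costs 5.8449, which is the no-arbitrage price.

(0,0): Delta=0.3665 Bond=-3.3169
(1,0): Delta=-0.0933 Bond=4.4409
(1,1): Delta=0.4115 Bond=-5.7005
(2,0): Delta=-1.4646 Bond=24.8805
(2,1): Delta=0.0412 Bond=2.1923
(2,2): Delta=0.4479 Bond=-8.8370
(3,0): Delta=-5.3270 Bond=72.0853
(3,1): Delta=-1.0860 Bond=24.1607
(3,2): Delta=0.1517 Bond=-1.0139
(3,3): Delta=0.4769 Bond=-12.9206
V0=5.8449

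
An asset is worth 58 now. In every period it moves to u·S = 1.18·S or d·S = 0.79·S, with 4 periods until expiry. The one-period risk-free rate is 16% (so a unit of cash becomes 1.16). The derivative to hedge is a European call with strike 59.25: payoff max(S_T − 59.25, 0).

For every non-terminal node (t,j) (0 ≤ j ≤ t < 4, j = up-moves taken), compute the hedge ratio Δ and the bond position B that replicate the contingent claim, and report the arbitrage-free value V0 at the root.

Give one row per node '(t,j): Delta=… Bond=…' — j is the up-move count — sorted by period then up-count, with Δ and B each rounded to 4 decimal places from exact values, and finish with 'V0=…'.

(0,0): Delta=0.9617 Bond=-30.4265
(1,0): Delta=0.6002 Bond=-18.7283
(1,1): Delta=0.9748 Bond=-36.1902
(2,0): Delta=0.0000 Bond=0.0000
(2,1): Delta=0.6219 Bond=-22.8991
(2,2): Delta=0.9876 Bond=-43.0121
(3,0): Delta=0.0000 Bond=0.0000
(3,1): Delta=0.0000 Bond=0.0000
(3,2): Delta=0.6444 Bond=-27.9988
(3,3): Delta=1.0000 Bond=-51.0776
V0=25.3535

Risk-neutral probability p* = (R−d)/(u−d) = (1.16−0.79)/(1.18−0.79) = 0.9487.
Terminal values V(4,·): V(4,0)=0.0000, V(4,1)=0.0000, V(4,2)=0.0000, V(4,3)=16.0337, V(4,4)=53.1991
  t=3,j=0: stock 28.5963 → up 33.7436 (V=0.0000), down 22.5910 (V=0.0000). Price 0.0000; hedge Δ=0.0000, bond B=0.0000.
  t=3,j=1: stock 42.7134 → up 50.4018 (V=0.0000), down 33.7436 (V=0.0000). Price 0.0000; hedge Δ=0.0000, bond B=0.0000.
  t=3,j=2: stock 63.7998 → up 75.2837 (V=16.0337), down 50.4018 (V=0.0000). Price 13.1133; hedge Δ=0.6444, bond B=-27.9988.
  t=3,j=3: stock 95.2959 → up 112.4491 (V=53.1991), down 75.2837 (V=16.0337). Price 44.2183; hedge Δ=1.0000, bond B=-51.0776.
  t=2,j=0: stock 36.1978 → up 42.7134 (V=0.0000), down 28.5963 (V=0.0000). Price 0.0000; hedge Δ=0.0000, bond B=0.0000.
  t=2,j=1: stock 54.0676 → up 63.7998 (V=13.1133), down 42.7134 (V=0.0000). Price 10.7249; hedge Δ=0.6219, bond B=-22.8991.
  t=2,j=2: stock 80.7592 → up 95.2959 (V=44.2183), down 63.7998 (V=13.1133). Price 36.7441; hedge Δ=0.9876, bond B=-43.0121.
  t=1,j=0: stock 45.8200 → up 54.0676 (V=10.7249), down 36.1978 (V=0.0000). Price 8.7715; hedge Δ=0.6002, bond B=-18.7283.
  t=1,j=1: stock 68.4400 → up 80.7592 (V=36.7441), down 54.0676 (V=10.7249). Price 30.5257; hedge Δ=0.9748, bond B=-36.1902.
  t=0,j=0: stock 58.0000 → up 68.4400 (V=30.5257), down 45.8200 (V=8.7715). Price 25.3535; hedge Δ=0.9617, bond B=-30.4265.
Check: Δ(0,0)·S0 + B(0,0) = 25.3535 = V0.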